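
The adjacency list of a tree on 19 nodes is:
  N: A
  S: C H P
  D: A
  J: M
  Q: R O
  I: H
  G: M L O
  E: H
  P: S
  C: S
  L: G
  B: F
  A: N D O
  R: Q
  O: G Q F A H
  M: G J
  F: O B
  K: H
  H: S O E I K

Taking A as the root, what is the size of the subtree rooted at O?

16

The subtree rooted at O contains: O, H, F, G, Q, E, S, K, I, B, L, M, R, P, C, J — 16 nodes.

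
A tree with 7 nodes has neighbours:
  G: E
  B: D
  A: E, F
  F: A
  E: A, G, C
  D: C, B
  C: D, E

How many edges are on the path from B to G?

4

The path is B – D – C – E – G, which has 4 edges.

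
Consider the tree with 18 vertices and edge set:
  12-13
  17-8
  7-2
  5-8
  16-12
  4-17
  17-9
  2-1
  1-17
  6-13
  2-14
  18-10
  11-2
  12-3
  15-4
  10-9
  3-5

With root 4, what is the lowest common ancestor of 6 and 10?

17

Path 6→root: 6 13 12 3 5 8 17 4; path 10→root: 10 9 17 4.
First common node: 17.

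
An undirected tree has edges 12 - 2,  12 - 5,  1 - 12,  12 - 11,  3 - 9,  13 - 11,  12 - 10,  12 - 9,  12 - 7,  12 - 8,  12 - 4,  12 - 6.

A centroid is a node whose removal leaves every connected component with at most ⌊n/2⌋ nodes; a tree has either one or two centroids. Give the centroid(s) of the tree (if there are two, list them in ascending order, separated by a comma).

Delete 12: the remaining components have sizes 2, 2, 1, 1, 1, 1, 1, 1, 1, 1. Max 2 ≤ 6, so 12 is a centroid.
No neighbour of 12 does as well, so 12 is the unique centroid.

12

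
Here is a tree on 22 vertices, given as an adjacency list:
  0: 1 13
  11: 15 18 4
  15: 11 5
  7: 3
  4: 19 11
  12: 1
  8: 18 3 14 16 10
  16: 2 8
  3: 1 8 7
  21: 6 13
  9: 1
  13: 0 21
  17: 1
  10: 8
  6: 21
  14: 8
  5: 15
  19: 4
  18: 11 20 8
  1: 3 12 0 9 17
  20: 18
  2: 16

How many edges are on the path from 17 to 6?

Walking from 17: 17–1–0–13–21–6. Length 5.

5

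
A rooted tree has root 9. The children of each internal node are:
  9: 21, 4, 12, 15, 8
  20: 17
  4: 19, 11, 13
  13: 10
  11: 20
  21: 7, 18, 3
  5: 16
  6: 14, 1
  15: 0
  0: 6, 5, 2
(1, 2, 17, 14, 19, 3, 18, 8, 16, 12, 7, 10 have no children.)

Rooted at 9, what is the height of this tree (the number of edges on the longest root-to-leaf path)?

A deepest node is 14, reached by 9–15–0–6–14.
That path has 4 edges, so the height is 4.

4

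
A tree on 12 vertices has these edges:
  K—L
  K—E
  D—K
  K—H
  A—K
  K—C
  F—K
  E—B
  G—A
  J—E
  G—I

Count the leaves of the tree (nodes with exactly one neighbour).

8

The leaves are B, C, D, F, H, I, J, L.
That is 8 leaves.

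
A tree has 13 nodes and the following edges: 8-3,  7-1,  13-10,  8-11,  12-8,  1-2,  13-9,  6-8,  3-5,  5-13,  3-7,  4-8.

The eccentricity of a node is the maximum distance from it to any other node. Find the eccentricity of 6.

5

Distances from 6 peak at 5, attained at 2 (9, 10 also at distance 5).
6-8-3-7-1-2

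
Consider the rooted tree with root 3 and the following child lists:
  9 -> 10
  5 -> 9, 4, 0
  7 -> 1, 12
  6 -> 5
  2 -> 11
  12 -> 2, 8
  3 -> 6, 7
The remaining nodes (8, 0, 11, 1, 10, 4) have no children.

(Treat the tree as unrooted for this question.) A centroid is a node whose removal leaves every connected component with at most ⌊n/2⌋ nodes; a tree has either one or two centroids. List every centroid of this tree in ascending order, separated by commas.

Removing 3 splits the tree into components of sizes 6, 6; the largest is 6 ≤ ⌊13/2⌋ = 6.
Every other node leaves some component of size > 6, so the centroid is unique.

3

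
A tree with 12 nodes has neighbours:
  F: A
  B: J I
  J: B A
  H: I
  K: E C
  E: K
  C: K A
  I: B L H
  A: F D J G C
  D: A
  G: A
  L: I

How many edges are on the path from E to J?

4

E–K–C–A–J: 4 edges.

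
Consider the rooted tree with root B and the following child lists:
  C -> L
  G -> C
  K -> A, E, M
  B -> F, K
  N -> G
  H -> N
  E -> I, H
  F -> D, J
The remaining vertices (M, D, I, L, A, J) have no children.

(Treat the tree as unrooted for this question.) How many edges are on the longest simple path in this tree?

9

A longest path is L - C - G - N - H - E - K - B - F - J, with 9 edges.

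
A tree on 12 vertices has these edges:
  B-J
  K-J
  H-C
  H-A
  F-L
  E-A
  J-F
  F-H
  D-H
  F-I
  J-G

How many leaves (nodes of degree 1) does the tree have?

Exactly 8 nodes have a single neighbour: B, C, D, E, G, I, K, L.

8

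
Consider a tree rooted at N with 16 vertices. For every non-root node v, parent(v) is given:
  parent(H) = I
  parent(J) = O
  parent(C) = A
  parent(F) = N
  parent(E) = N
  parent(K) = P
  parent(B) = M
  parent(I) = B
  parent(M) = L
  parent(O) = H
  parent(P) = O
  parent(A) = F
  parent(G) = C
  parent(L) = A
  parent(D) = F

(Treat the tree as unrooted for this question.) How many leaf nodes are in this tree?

Exactly 5 nodes have a single neighbour: D, E, G, J, K.

5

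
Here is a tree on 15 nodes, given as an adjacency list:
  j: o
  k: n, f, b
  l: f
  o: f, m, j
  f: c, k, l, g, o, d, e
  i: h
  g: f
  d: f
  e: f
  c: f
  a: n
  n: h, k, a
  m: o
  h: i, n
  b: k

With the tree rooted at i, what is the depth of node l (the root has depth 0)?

5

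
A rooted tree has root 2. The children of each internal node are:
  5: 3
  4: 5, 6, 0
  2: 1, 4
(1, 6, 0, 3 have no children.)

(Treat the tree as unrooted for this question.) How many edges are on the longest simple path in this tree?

Starting from 1, a farthest node is 3 at distance 4.
One longest path: 1-2-4-5-3.
So the diameter is 4.

4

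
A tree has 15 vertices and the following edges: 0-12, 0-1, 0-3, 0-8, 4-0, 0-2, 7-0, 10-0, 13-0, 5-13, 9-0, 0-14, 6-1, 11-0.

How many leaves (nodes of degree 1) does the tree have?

The leaves are 2, 3, 4, 5, 6, 7, 8, 9, 10, 11, 12, 14.
That is 12 leaves.

12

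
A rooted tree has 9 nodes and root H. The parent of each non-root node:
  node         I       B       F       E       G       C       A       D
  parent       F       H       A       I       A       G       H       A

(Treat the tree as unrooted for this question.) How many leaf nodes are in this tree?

Exactly 4 nodes have a single neighbour: B, C, D, E.

4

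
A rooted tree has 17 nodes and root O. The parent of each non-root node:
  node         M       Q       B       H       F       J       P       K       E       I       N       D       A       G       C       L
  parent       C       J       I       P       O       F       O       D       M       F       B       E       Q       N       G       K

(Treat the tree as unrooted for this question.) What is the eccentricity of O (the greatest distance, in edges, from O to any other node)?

The node farthest from O is L, via O–F–I–B–N–G–C–M–E–D–K–L — 11 edges.

11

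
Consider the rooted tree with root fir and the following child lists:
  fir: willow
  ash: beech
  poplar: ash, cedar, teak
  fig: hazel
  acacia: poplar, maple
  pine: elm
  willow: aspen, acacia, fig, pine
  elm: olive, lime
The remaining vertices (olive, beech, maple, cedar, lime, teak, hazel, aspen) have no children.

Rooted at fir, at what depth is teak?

fir–willow–acacia–poplar–teak — 4 edges.

4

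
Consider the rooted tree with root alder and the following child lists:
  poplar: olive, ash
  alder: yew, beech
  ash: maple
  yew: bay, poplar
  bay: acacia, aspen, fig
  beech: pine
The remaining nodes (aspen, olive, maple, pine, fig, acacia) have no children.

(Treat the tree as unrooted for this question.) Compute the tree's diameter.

Starting from pine, a farthest node is maple at distance 6.
One longest path: pine - beech - alder - yew - poplar - ash - maple.
So the diameter is 6.

6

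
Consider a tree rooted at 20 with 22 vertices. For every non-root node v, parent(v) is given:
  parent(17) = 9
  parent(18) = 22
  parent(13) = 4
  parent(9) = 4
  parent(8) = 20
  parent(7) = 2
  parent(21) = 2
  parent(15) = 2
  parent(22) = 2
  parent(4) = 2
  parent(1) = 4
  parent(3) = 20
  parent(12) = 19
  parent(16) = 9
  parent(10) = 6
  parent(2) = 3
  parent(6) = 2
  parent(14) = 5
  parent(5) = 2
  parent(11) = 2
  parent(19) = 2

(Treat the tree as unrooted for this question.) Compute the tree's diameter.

Starting from 17, a farthest node is 8 at distance 6.
One longest path: 17 - 9 - 4 - 2 - 3 - 20 - 8.
So the diameter is 6.

6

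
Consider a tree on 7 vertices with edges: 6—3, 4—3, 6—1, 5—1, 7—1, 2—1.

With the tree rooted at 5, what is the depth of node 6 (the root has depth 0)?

2

Path from 5 to 6: 5 → 1 → 6, which has 2 edges.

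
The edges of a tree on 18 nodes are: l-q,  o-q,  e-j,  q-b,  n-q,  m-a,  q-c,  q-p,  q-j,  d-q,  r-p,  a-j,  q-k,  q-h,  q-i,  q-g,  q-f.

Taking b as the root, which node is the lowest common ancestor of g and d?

Ancestors of g (toward the root): g, q, b.
Ancestors of d: d, q, b.
The deepest node appearing in both lists is q.

q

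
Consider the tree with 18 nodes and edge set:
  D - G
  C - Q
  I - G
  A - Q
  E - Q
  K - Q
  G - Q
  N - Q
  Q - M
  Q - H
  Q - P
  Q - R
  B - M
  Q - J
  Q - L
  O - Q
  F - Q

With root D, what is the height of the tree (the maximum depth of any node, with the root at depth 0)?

4

The longest root-to-leaf path is D → G → Q → M → B (4 edges).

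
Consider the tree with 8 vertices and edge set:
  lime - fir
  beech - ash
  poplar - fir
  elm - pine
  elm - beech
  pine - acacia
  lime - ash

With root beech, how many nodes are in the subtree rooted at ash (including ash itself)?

4

ash's subtree: {ash, lime, fir, poplar}, size 4.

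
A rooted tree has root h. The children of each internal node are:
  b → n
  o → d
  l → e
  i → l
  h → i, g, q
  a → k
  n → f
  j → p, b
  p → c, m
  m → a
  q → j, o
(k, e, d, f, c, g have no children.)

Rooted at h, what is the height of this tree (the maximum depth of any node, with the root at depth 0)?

A deepest node is k, reached by h – q – j – p – m – a – k.
That path has 6 edges, so the height is 6.

6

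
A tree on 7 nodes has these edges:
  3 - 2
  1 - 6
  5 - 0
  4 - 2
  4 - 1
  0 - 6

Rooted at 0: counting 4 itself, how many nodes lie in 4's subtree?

3

Descendants of 4 (including itself): 4, 2, 3. That's 3.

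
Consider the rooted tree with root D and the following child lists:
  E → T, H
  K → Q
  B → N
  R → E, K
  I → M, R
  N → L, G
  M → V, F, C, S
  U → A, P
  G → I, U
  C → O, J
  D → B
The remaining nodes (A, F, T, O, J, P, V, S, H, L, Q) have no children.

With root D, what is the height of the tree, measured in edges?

7

Q sits deepest: D → B → N → G → I → R → K → Q — 7 edges from the root.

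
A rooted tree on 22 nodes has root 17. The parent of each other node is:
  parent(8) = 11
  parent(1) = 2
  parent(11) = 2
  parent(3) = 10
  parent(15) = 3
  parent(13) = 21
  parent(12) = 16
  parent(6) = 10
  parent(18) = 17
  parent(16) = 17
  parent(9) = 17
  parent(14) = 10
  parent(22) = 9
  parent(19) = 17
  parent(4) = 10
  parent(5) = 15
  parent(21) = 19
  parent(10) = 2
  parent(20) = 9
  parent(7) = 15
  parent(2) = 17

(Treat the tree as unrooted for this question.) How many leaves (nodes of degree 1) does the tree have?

12

Exactly 12 nodes have a single neighbour: 1, 4, 5, 6, 7, 8, 12, 13, 14, 18, 20, 22.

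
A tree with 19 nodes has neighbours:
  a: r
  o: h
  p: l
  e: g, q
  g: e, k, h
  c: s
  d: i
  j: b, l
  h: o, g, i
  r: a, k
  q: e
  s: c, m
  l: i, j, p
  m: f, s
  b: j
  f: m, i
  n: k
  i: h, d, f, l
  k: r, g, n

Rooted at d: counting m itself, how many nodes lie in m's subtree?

Descendants of m (including itself): m, s, c. That's 3.

3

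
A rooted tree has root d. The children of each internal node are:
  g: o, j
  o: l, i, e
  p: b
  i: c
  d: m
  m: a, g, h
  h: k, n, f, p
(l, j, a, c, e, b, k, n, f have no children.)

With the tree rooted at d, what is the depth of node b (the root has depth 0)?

4

Path from d to b: d–m–h–p–b, which has 4 edges.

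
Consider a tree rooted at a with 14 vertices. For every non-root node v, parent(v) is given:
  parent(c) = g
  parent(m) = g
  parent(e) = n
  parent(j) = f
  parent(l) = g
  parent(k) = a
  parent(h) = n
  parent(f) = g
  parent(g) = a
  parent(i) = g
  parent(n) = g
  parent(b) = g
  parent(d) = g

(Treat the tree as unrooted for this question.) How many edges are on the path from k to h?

4

Walking from k: k – a – g – n – h. Length 4.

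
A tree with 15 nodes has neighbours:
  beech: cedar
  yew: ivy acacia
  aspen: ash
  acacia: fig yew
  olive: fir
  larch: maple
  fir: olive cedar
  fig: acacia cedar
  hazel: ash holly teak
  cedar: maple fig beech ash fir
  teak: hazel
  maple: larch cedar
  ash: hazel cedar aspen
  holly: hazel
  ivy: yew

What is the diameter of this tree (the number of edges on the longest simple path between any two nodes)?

7

A longest path is ivy – yew – acacia – fig – cedar – ash – hazel – teak, with 7 edges.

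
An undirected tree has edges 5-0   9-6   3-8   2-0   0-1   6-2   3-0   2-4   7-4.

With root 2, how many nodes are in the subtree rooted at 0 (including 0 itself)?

The subtree rooted at 0 contains: 0, 5, 3, 1, 8 — 5 nodes.

5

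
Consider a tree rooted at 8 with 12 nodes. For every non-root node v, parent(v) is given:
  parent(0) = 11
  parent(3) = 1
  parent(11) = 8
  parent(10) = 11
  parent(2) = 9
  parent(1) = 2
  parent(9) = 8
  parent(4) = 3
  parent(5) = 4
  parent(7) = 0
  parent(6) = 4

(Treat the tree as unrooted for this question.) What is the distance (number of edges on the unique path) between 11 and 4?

The path is 11 - 8 - 9 - 2 - 1 - 3 - 4, which has 6 edges.

6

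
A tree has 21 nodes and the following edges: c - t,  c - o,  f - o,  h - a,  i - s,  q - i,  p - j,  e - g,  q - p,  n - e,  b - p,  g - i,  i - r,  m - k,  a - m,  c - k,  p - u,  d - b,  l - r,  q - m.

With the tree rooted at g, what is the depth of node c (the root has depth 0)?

Path from g to c: g – i – q – m – k – c, which has 5 edges.

5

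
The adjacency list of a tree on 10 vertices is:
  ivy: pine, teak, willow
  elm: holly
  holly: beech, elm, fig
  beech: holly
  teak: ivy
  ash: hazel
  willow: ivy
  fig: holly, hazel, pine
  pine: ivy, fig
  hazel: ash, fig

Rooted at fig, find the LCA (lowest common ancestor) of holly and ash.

Ancestors of holly (toward the root): holly, fig.
Ancestors of ash: ash, hazel, fig.
The deepest node appearing in both lists is fig.

fig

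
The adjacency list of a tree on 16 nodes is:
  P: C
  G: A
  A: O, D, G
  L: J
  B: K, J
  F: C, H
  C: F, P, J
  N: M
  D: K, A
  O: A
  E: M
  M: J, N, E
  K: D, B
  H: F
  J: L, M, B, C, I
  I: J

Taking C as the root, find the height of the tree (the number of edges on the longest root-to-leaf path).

The longest root-to-leaf path is C-J-B-K-D-A-O (6 edges).

6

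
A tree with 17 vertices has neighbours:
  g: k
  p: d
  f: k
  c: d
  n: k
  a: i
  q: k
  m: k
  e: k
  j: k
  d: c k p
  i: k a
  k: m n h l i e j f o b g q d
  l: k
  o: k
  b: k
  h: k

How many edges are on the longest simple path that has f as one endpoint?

3

A farthest node from f is p (c, a also at distance 3).
The path f–k–d–p has 3 edges.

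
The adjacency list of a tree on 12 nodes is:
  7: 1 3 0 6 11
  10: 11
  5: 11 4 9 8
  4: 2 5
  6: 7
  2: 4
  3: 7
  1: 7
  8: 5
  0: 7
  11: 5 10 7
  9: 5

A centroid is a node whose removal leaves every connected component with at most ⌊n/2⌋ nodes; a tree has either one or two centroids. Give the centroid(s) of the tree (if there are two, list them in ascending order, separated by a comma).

11

Delete 11: the remaining components have sizes 5, 5, 1. Max 5 ≤ 6, so 11 is a centroid.
Every other node leaves some component of size > 6, so the centroid is unique.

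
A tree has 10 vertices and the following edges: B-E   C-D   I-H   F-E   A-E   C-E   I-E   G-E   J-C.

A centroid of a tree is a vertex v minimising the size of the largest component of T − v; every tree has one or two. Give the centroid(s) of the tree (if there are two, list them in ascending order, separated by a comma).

E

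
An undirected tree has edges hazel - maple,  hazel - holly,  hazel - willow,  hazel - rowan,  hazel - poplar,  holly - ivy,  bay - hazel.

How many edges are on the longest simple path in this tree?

3

BFS from ivy reaches willow last, at distance 3; BFS from willow confirms no node is farther.
Path: ivy - holly - hazel - willow.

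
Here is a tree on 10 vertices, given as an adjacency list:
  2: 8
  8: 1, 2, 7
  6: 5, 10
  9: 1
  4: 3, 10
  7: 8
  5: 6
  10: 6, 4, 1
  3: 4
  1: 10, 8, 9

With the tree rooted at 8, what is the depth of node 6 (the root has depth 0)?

Climbing from 6 to the root: 6 – 10 – 1 – 8. That's 3 steps.

3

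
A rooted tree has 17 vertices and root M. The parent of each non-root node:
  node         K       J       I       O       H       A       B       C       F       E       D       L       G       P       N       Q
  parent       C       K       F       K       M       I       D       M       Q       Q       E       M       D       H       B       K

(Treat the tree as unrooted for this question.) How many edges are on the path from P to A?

P–H–M–C–K–Q–F–I–A: 8 edges.

8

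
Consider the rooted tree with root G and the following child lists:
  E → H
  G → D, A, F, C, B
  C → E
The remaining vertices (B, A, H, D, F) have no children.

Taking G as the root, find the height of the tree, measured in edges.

3

H sits deepest: G–C–E–H — 3 edges from the root.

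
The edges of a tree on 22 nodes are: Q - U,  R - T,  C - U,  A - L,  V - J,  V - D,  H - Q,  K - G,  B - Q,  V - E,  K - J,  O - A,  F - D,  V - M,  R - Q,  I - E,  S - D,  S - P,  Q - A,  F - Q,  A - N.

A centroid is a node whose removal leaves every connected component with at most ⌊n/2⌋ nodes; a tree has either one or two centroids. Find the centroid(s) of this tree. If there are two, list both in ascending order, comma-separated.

F, Q

Delete Q: the remaining components have sizes 11, 4, 2, 2, 1, 1. Max 11 ≤ 11, so Q is a centroid.
F is adjacent to Q and is also a centroid (the largest component after removing it is likewise 11).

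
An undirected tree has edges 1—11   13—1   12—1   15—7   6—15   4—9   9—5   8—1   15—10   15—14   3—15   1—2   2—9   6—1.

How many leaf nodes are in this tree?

10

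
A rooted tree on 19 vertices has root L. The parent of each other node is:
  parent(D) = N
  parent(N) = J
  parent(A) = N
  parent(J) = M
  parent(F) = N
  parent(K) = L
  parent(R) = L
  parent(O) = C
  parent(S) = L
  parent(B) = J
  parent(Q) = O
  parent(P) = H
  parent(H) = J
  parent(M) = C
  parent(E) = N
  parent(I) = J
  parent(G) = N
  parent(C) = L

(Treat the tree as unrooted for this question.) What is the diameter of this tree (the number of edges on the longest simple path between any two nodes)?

BFS from Q reaches G last, at distance 6; BFS from G confirms no node is farther.
Path: Q–O–C–M–J–N–G.

6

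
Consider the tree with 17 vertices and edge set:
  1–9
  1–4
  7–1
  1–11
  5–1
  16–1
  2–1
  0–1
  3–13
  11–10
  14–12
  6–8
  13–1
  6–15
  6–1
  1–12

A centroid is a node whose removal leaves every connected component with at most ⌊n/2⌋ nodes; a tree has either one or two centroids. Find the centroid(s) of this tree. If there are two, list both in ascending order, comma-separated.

1

If 1 is removed the pieces have sizes 3, 2, 2, 2, 1, 1, 1, 1, 1, 1, 1, all ≤ ⌊17/2⌋ = 8.
Every other node leaves some component of size > 8, so the centroid is unique.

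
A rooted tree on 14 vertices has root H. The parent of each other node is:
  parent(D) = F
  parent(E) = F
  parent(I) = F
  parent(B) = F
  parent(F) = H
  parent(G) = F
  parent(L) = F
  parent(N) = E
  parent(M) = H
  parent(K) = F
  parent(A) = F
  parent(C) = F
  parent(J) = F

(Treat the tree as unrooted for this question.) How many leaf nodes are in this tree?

Exactly 11 nodes have a single neighbour: A, B, C, D, G, I, J, K, L, M, N.

11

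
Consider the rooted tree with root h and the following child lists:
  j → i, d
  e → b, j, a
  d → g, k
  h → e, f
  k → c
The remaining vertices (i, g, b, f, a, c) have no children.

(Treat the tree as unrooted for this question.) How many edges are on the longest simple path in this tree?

6

Starting from c, a farthest node is f at distance 6.
One longest path: c - k - d - j - e - h - f.
So the diameter is 6.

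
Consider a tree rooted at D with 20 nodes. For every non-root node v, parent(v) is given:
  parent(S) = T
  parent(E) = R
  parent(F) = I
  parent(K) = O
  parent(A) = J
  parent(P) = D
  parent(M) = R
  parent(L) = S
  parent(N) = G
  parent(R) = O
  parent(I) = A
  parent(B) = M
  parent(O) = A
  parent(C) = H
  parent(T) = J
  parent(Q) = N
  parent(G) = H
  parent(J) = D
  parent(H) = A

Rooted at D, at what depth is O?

3

Path from D to O: D–J–A–O, which has 3 edges.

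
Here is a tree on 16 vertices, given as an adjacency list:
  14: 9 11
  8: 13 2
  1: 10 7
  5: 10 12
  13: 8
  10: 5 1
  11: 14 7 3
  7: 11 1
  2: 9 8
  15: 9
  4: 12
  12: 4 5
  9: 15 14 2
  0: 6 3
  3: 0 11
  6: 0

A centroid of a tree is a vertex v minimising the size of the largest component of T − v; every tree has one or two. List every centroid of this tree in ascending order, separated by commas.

Removing 11 splits the tree into components of sizes 6, 6, 3; the largest is 6 ≤ ⌊16/2⌋ = 8.
Every other node leaves some component of size > 8, so the centroid is unique.

11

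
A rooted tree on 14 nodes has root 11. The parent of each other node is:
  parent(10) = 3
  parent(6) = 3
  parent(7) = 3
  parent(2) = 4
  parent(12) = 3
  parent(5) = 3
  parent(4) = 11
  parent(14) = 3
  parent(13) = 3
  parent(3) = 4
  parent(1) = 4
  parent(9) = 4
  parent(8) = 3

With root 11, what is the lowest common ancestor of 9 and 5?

4

Path 9→root: 9 4 11; path 5→root: 5 3 4 11.
First common node: 4.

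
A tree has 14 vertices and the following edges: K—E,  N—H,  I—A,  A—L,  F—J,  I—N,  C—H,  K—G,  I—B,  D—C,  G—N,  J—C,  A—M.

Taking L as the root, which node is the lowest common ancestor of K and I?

K's ancestor chain is K, G, N, I, A, L and I's is I, A, L; they first meet at I.

I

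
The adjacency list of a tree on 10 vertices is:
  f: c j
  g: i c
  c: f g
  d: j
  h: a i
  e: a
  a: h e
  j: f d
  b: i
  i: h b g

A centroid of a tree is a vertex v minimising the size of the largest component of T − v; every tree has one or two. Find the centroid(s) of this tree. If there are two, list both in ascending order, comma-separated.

g, i

Delete g: the remaining components have sizes 5, 4. Max 5 ≤ 5, so g is a centroid.
Its neighbour i also leaves a largest component of size 5, so both are centroids.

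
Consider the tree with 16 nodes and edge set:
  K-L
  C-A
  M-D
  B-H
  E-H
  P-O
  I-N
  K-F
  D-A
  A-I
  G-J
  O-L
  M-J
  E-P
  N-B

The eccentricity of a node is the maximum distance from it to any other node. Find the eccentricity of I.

9

Distances from I peak at 9, attained at F.
I-N-B-H-E-P-O-L-K-F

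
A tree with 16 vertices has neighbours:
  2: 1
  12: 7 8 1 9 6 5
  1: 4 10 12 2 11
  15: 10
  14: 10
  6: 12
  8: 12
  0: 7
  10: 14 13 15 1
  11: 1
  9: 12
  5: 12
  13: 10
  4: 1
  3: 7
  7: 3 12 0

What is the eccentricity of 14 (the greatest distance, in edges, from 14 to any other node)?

The node farthest from 14 is 0 (3 also at distance 5), via 14–10–1–12–7–0 — 5 edges.

5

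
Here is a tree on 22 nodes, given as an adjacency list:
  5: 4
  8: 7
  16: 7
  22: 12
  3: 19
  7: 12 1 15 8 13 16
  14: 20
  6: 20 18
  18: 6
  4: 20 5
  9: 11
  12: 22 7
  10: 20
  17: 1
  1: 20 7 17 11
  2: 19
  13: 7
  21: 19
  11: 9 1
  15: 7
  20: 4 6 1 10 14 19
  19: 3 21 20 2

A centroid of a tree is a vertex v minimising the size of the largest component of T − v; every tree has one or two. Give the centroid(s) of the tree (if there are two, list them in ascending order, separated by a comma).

1, 20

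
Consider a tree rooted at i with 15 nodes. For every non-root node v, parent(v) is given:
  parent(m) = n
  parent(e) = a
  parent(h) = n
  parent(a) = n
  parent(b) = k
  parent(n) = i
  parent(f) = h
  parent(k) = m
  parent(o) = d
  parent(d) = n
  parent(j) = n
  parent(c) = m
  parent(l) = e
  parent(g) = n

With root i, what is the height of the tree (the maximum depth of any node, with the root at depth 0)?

4

A deepest node is l, reached by i → n → a → e → l.
That path has 4 edges, so the height is 4.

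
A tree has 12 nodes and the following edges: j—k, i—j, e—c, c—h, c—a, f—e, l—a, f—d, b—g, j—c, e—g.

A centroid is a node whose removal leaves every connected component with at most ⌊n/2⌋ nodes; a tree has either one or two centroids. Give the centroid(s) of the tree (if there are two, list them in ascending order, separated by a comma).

c

Removing c splits the tree into components of sizes 5, 3, 2, 1; the largest is 5 ≤ ⌊12/2⌋ = 6.
No neighbour of c does as well, so c is the unique centroid.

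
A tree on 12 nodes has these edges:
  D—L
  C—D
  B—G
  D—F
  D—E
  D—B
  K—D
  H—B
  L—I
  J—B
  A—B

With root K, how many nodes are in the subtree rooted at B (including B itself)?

Descendants of B (including itself): B, J, A, H, G. That's 5.

5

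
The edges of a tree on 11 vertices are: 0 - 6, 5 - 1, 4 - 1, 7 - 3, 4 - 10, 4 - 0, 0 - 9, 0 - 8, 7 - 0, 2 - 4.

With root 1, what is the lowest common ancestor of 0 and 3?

0

Path 0→root: 0 4 1; path 3→root: 3 7 0 4 1.
First common node: 0.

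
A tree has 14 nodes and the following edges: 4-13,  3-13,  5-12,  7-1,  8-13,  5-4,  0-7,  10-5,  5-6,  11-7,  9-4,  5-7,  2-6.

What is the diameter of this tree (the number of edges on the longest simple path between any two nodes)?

5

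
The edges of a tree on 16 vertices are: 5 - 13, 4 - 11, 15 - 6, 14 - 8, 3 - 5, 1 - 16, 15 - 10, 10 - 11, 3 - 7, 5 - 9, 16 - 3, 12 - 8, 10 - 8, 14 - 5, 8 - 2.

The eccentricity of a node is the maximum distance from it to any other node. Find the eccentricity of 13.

6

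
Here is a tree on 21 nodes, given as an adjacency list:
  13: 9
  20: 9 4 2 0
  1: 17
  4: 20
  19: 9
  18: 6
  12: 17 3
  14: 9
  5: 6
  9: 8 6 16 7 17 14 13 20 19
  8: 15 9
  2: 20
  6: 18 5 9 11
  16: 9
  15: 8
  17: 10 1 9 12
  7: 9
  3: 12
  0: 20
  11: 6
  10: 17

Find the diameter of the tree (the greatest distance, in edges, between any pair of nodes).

5

BFS from 3 reaches 0 last, at distance 5; BFS from 0 confirms no node is farther.
Path: 3-12-17-9-20-0.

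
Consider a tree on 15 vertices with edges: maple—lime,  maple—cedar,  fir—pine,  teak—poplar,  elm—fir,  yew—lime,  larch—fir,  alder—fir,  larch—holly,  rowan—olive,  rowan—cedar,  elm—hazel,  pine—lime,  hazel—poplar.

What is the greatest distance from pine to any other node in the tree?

5

The node farthest from pine is teak (olive also at distance 5), via pine–fir–elm–hazel–poplar–teak — 5 edges.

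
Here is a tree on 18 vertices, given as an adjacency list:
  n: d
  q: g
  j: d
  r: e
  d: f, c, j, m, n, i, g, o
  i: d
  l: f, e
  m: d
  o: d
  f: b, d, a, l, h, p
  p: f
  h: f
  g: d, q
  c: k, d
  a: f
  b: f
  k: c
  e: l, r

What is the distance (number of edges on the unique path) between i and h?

3

Walking from i: i - d - f - h. Length 3.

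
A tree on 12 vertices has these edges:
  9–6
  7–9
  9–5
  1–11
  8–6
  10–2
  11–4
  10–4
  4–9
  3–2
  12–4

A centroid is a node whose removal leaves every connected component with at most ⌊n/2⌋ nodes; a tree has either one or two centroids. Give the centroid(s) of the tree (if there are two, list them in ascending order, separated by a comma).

Removing 4 splits the tree into components of sizes 5, 3, 2, 1; the largest is 5 ≤ ⌊12/2⌋ = 6.
No neighbour of 4 does as well, so 4 is the unique centroid.

4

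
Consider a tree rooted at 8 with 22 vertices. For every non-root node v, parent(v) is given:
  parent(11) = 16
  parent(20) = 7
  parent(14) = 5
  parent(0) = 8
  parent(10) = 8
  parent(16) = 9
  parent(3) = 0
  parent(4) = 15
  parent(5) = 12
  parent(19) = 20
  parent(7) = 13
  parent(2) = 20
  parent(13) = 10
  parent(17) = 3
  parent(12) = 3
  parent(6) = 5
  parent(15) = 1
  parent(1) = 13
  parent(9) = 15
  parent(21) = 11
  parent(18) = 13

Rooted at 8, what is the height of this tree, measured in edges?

8

A deepest node is 21, reached by 8 – 10 – 13 – 1 – 15 – 9 – 16 – 11 – 21.
That path has 8 edges, so the height is 8.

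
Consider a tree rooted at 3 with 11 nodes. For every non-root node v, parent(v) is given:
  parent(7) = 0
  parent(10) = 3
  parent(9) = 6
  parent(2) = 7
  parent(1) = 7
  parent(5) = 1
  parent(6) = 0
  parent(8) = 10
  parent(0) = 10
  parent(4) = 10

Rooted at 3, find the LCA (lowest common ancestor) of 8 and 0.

10

Ancestors of 8 (toward the root): 8, 10, 3.
Ancestors of 0: 0, 10, 3.
The deepest node appearing in both lists is 10.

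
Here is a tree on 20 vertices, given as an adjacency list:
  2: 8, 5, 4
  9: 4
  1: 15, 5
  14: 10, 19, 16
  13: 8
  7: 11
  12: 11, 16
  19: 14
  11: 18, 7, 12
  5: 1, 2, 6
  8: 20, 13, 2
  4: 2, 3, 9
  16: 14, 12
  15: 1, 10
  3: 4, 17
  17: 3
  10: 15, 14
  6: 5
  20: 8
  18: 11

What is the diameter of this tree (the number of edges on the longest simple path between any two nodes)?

A longest path is 18–11–12–16–14–10–15–1–5–2–4–3–17, with 12 edges.

12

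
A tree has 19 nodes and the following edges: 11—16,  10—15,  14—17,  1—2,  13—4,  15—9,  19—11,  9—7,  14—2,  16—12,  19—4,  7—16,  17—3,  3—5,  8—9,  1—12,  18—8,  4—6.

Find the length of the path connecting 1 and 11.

3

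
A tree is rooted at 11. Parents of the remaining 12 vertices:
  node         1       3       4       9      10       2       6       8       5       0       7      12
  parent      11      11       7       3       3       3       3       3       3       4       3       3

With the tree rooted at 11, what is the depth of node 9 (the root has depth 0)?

2

Climbing from 9 to the root: 9 – 3 – 11. That's 2 steps.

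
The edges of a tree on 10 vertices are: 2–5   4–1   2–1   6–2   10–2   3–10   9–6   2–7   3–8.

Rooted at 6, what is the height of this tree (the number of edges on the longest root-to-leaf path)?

The longest root-to-leaf path is 6–2–10–3–8 (4 edges).

4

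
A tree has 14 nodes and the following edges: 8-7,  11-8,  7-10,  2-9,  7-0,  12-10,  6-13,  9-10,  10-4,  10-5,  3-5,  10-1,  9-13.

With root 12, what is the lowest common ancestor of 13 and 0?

13's ancestor chain is 13, 9, 10, 12 and 0's is 0, 7, 10, 12; they first meet at 10.

10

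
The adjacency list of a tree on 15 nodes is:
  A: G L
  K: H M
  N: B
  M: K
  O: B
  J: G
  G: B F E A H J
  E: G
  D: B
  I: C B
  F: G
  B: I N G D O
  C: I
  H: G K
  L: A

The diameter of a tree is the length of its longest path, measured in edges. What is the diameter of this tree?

6

Starting from M, a farthest node is C at distance 6.
One longest path: M-K-H-G-B-I-C.
So the diameter is 6.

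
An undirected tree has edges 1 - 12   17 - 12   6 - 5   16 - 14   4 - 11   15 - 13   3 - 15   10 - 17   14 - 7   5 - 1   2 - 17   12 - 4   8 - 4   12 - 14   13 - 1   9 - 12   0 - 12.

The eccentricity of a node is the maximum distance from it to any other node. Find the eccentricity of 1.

3

Distances from 1 peak at 3, attained at 16 (11, 7, 8, 2, 10, 3 also at distance 3).
1–12–14–16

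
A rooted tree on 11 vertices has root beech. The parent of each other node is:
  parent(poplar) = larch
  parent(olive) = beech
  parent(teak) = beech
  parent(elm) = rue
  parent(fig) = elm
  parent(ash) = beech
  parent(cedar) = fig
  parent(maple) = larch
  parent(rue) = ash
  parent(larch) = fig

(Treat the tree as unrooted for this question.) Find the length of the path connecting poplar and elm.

The path is poplar–larch–fig–elm, which has 3 edges.

3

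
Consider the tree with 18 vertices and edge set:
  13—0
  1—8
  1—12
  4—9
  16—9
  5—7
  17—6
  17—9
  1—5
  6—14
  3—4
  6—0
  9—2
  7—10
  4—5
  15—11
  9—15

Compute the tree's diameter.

A longest path is 10–7–5–4–9–17–6–0–13, with 8 edges.

8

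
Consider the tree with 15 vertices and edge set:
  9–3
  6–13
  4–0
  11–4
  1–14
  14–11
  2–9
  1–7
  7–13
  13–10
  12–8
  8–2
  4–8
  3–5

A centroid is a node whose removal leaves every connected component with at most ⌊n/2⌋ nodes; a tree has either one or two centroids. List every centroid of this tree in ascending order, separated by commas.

Removing 4 splits the tree into components of sizes 7, 6, 1; the largest is 7 ≤ ⌊15/2⌋ = 7.
No neighbour of 4 does as well, so 4 is the unique centroid.

4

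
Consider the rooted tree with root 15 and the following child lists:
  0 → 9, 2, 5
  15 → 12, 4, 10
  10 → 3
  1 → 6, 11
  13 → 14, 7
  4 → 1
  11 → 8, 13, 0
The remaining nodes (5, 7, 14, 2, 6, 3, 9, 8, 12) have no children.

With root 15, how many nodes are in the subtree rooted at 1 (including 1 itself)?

Descendants of 1 (including itself): 1, 11, 6, 8, 0, 13, 9, 5, 2, 7, 14. That's 11.

11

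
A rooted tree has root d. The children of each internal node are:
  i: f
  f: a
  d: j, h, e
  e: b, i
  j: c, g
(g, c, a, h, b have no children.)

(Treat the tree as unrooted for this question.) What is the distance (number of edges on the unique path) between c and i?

4

c - j - d - e - i: 4 edges.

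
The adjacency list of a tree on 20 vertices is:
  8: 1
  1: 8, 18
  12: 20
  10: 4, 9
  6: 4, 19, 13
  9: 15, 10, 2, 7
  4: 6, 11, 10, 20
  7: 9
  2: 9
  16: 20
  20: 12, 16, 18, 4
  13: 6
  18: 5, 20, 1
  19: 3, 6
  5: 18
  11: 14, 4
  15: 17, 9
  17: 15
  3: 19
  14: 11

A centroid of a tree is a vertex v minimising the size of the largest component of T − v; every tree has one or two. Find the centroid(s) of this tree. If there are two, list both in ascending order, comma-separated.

4

Removing 4 splits the tree into components of sizes 7, 6, 4, 2; the largest is 7 ≤ ⌊20/2⌋ = 10.
Every other node leaves some component of size > 10, so the centroid is unique.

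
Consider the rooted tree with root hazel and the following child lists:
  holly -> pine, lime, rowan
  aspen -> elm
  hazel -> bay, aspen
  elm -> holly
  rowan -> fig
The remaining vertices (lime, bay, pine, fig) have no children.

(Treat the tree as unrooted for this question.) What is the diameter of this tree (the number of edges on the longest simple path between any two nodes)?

6

BFS from bay reaches fig last, at distance 6; BFS from fig confirms no node is farther.
Path: bay–hazel–aspen–elm–holly–rowan–fig.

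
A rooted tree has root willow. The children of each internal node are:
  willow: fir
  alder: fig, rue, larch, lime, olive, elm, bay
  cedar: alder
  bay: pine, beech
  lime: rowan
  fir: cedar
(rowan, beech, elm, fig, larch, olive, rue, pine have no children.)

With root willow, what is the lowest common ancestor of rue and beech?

alder

Path rue→root: rue alder cedar fir willow; path beech→root: beech bay alder cedar fir willow.
First common node: alder.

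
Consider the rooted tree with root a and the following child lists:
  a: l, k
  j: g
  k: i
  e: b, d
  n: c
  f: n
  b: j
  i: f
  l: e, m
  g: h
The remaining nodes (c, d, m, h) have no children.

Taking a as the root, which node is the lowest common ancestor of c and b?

a

Path c→root: c n f i k a; path b→root: b e l a.
First common node: a.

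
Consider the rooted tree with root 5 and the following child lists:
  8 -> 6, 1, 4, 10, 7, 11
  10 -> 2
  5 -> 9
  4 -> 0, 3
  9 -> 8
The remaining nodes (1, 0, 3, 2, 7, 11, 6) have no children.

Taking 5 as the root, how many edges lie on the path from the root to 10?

Path from 5 to 10: 5–9–8–10, which has 3 edges.

3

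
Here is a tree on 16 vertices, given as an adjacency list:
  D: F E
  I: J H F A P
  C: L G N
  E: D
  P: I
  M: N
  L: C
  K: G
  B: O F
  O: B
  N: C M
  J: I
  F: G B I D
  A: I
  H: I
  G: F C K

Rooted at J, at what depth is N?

J – I – F – G – C – N — 5 edges.

5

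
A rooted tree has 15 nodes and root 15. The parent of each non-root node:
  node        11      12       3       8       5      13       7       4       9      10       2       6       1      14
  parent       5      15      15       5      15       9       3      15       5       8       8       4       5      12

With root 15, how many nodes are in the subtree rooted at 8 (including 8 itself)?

3

8's subtree: {8, 10, 2}, size 3.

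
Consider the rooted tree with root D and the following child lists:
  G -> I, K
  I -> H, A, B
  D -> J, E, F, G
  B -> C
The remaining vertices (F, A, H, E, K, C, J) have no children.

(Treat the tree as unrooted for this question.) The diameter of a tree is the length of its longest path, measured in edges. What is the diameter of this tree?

BFS from F reaches C last, at distance 5; BFS from C confirms no node is farther.
Path: F-D-G-I-B-C.

5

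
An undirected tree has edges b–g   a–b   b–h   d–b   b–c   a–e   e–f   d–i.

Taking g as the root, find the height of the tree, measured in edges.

4

f sits deepest: g – b – a – e – f — 4 edges from the root.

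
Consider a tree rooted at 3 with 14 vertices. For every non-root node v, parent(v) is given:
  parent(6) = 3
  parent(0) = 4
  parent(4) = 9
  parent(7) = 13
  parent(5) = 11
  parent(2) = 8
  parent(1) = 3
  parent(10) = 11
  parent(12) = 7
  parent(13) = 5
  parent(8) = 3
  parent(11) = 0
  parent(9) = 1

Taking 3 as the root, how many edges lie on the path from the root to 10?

6

3 → 1 → 9 → 4 → 0 → 11 → 10 — 6 edges.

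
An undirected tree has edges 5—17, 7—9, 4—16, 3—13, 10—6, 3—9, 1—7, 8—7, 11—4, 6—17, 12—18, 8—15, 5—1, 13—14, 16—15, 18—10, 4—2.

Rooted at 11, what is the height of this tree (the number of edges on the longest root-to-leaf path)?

12

12 sits deepest: 11–4–16–15–8–7–1–5–17–6–10–18–12 — 12 edges from the root.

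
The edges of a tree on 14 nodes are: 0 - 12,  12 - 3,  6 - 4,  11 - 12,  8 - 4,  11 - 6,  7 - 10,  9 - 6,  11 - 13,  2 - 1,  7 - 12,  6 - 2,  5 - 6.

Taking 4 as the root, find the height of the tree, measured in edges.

10 sits deepest: 4–6–11–12–7–10 — 5 edges from the root.

5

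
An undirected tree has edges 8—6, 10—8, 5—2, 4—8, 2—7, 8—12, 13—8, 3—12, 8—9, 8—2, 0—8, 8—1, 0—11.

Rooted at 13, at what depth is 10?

2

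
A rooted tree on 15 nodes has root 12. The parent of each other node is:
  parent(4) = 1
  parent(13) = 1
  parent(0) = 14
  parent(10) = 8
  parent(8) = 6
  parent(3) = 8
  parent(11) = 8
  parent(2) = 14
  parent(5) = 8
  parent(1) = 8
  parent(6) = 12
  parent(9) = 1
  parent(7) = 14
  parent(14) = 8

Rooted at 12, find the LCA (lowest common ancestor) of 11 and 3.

11's ancestor chain is 11, 8, 6, 12 and 3's is 3, 8, 6, 12; they first meet at 8.

8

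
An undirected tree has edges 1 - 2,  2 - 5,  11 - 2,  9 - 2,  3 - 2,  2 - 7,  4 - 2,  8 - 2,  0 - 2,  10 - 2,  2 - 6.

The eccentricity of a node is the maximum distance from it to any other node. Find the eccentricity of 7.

2

The node farthest from 7 is 11 (9, 1, 10, 0, 8, 3, 5, 6, 4 also at distance 2), via 7–2–11 — 2 edges.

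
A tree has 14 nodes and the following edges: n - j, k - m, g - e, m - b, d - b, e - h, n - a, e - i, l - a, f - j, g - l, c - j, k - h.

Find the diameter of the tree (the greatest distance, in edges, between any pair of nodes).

Starting from d, a farthest node is c at distance 11.
One longest path: d-b-m-k-h-e-g-l-a-n-j-c.
So the diameter is 11.

11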